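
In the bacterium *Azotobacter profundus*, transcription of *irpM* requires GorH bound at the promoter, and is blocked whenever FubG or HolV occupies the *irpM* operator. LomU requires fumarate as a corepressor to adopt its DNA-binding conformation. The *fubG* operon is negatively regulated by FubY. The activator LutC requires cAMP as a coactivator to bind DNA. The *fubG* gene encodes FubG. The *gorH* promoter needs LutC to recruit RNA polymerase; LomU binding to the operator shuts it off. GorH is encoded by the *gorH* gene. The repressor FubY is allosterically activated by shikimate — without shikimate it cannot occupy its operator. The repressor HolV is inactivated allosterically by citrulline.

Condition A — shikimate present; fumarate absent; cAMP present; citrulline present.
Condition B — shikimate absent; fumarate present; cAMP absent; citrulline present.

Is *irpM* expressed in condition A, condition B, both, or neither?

Condition A:
Shikimate is present, so FubY is active.
With repressor FubY bound, *fubG* is not transcribed.
So FubG is not produced.
Fumarate is absent, so LomU is inactive.
cAMP is present, so LutC is active.
No repressor is bound and LutC is active, so *gorH* is transcribed.
So GorH is produced and active.
Citrulline is present, so HolV is inactive.
No repressor is bound and GorH is active, so *irpM* is transcribed.
→ *irpM* is ON in A.
Condition B:
Shikimate is absent, so FubY is inactive.
With no repressor bound, *fubG* is transcribed.
So FubG is produced and active.
Fumarate is present, so LomU is active.
cAMP is absent, so LutC is inactive.
With repressor LomU bound, *gorH* is not transcribed.
So GorH is not produced.
Citrulline is present, so HolV is inactive.
With repressor FubG bound, *irpM* is not transcribed.
→ *irpM* is OFF in B.

A only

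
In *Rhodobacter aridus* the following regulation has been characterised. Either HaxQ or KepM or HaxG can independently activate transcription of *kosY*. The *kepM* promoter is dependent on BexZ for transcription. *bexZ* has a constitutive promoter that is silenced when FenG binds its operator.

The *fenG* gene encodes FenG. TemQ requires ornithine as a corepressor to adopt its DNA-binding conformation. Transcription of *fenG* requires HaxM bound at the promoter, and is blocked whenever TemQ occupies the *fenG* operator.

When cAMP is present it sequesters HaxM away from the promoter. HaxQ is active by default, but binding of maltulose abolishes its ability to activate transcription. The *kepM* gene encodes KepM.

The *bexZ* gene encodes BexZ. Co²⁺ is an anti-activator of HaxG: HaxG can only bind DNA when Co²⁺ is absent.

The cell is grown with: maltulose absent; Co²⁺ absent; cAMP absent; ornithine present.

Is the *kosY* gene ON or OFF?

Maltulose is absent, so HaxQ is active.
Ornithine is present, so TemQ is active.
cAMP is absent, so HaxM is active.
With repressor TemQ bound, *fenG* is not transcribed.
So FenG is not produced.
With no repressor bound, *bexZ* is transcribed.
So BexZ is produced and active.
No repressor is bound and BexZ is active, so *kepM* is transcribed.
So KepM is produced and active.
Co²⁺ is absent, so HaxG is active.
Activator HaxQ is present, so *kosY* is transcribed.

ON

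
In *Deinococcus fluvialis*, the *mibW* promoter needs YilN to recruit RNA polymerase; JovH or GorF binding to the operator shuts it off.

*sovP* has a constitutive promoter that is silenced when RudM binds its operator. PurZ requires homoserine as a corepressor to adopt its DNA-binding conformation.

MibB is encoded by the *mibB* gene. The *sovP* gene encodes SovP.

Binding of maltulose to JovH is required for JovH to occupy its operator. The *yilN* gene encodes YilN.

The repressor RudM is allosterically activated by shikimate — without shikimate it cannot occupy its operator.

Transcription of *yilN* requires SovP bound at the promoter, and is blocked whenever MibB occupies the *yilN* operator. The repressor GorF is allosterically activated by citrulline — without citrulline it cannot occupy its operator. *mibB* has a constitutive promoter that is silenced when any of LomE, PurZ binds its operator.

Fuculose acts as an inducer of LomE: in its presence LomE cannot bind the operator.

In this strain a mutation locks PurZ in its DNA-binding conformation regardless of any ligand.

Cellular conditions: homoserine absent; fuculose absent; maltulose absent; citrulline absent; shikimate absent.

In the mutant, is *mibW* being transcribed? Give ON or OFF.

Shikimate is absent, so RudM is inactive.
With no repressor bound, *sovP* is transcribed.
So SovP is produced and active.
Fuculose is absent, so LomE is active.
PurZ is constitutively active in this strain.
With repressor LomE bound, *mibB* is not transcribed.
So MibB is not produced.
No repressor is bound and SovP is active, so *yilN* is transcribed.
So YilN is produced and active.
Maltulose is absent, so JovH is inactive.
Citrulline is absent, so GorF is inactive.
No repressor is bound and YilN is active, so *mibW* is transcribed.

ON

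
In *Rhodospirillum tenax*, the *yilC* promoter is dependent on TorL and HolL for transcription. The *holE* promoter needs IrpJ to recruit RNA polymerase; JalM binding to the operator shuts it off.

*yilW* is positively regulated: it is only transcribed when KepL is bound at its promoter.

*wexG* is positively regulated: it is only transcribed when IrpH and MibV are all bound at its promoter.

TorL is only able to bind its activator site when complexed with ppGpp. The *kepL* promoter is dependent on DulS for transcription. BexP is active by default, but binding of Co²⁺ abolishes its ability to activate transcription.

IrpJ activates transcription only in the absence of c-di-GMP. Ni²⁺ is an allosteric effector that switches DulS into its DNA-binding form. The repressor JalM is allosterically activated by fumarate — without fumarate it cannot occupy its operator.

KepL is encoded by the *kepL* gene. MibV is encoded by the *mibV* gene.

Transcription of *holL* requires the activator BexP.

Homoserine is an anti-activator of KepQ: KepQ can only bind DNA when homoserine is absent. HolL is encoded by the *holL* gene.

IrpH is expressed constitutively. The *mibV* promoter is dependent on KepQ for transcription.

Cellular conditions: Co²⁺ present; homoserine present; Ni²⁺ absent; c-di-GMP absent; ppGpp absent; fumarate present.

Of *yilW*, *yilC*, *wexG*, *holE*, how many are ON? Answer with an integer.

Ni²⁺ is absent, so DulS is inactive.
Required activator DulS is absent, so *kepL* is not transcribed.
So KepL is not produced.
Required activator KepL is absent, so *yilW* is not transcribed.
→ *yilW* is OFF.
ppGpp is absent, so TorL is inactive.
Co²⁺ is present, so BexP is inactive.
Required activator BexP is absent, so *holL* is not transcribed.
So HolL is not produced.
Required activator TorL is absent, so *yilC* is not transcribed.
→ *yilC* is OFF.
IrpH is produced constitutively and is active.
Homoserine is present, so KepQ is inactive.
Required activator KepQ is absent, so *mibV* is not transcribed.
So MibV is not produced.
Required activator MibV is absent, so *wexG* is not transcribed.
→ *wexG* is OFF.
Fumarate is present, so JalM is active.
c-di-GMP is absent, so IrpJ is active.
With repressor JalM bound, *holE* is not transcribed.
→ *holE* is OFF.
0 of the 4 genes are transcribed.

0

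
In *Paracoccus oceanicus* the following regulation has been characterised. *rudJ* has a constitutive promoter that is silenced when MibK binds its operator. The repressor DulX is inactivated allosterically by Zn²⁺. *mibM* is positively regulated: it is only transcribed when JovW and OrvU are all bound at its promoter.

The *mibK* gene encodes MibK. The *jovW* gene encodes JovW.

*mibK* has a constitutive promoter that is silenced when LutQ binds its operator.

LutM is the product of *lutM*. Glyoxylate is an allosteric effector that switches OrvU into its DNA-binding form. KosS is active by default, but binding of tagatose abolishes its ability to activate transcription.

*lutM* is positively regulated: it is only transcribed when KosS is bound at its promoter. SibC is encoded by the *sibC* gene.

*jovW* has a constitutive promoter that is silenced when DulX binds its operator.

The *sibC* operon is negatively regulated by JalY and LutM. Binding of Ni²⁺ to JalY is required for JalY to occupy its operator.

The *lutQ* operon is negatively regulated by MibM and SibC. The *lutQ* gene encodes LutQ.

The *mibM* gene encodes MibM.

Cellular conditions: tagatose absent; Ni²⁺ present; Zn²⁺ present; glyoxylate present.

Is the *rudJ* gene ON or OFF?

Zn²⁺ is present, so DulX is inactive.
With no repressor bound, *jovW* is transcribed.
So JovW is produced and active.
Glyoxylate is present, so OrvU is active.
No repressor is bound and JovW and OrvU are active, so *mibM* is transcribed.
So MibM is produced and active.
Ni²⁺ is present, so JalY is active.
Tagatose is absent, so KosS is active.
No repressor is bound and KosS is active, so *lutM* is transcribed.
So LutM is produced and active.
With repressor JalY bound, *sibC* is not transcribed.
So SibC is not produced.
With repressor MibM bound, *lutQ* is not transcribed.
So LutQ is not produced.
With no repressor bound, *mibK* is transcribed.
So MibK is produced and active.
With repressor MibK bound, *rudJ* is not transcribed.

OFF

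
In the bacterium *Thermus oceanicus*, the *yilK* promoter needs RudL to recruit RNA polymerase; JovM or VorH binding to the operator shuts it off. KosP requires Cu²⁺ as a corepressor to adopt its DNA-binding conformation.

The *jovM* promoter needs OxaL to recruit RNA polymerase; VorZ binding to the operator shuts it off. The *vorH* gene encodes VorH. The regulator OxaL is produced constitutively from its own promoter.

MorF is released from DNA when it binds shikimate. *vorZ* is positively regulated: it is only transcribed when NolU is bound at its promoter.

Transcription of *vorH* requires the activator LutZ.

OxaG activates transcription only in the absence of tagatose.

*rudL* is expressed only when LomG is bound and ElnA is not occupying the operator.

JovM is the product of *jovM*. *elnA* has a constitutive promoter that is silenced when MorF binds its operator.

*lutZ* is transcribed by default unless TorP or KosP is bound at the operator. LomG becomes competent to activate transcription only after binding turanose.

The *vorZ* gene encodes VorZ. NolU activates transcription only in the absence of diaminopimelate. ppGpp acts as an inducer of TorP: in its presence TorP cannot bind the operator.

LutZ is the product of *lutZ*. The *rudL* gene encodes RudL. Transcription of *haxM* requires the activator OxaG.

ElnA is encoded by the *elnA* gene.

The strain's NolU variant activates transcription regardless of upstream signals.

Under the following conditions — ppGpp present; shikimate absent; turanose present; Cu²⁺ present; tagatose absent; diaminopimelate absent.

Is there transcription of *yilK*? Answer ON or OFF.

NolU is constitutively active in this strain.
No repressor is bound and NolU is active, so *vorZ* is transcribed.
So VorZ is produced and active.
OxaL is produced constitutively and is active.
With repressor VorZ bound, *jovM* is not transcribed.
So JovM is not produced.
Shikimate is absent, so MorF is active.
With repressor MorF bound, *elnA* is not transcribed.
So ElnA is not produced.
Turanose is present, so LomG is active.
No repressor is bound and LomG is active, so *rudL* is transcribed.
So RudL is produced and active.
ppGpp is present, so TorP is inactive.
Cu²⁺ is present, so KosP is active.
With repressor KosP bound, *lutZ* is not transcribed.
So LutZ is not produced.
Required activator LutZ is absent, so *vorH* is not transcribed.
So VorH is not produced.
No repressor is bound and RudL is active, so *yilK* is transcribed.

ON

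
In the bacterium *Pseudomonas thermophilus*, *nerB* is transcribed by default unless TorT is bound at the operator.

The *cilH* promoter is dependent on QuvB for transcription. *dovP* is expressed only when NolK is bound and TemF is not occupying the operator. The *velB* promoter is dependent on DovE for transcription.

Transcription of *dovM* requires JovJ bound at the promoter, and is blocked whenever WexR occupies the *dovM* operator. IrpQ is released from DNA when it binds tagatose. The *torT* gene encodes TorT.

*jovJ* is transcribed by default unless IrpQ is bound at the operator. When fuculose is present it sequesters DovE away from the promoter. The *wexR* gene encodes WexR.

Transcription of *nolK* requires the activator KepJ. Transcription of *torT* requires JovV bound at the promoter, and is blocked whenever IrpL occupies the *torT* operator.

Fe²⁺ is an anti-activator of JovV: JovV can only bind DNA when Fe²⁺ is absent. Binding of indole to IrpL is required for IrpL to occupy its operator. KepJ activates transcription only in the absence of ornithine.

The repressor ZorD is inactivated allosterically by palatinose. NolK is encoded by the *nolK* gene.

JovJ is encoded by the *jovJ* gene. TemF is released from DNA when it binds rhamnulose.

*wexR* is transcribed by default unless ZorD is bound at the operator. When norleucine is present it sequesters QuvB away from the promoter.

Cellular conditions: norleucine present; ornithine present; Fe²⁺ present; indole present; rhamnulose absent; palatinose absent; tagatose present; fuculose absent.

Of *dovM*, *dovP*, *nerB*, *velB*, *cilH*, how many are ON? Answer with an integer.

3

Tagatose is present, so IrpQ is inactive.
With no repressor bound, *jovJ* is transcribed.
So JovJ is produced and active.
Palatinose is absent, so ZorD is active.
With repressor ZorD bound, *wexR* is not transcribed.
So WexR is not produced.
No repressor is bound and JovJ is active, so *dovM* is transcribed.
→ *dovM* is ON.
Ornithine is present, so KepJ is inactive.
Required activator KepJ is absent, so *nolK* is not transcribed.
So NolK is not produced.
Rhamnulose is absent, so TemF is active.
With repressor TemF bound, *dovP* is not transcribed.
→ *dovP* is OFF.
Indole is present, so IrpL is active.
Fe²⁺ is present, so JovV is inactive.
With repressor IrpL bound, *torT* is not transcribed.
So TorT is not produced.
With no repressor bound, *nerB* is transcribed.
→ *nerB* is ON.
Fuculose is absent, so DovE is active.
No repressor is bound and DovE is active, so *velB* is transcribed.
→ *velB* is ON.
Norleucine is present, so QuvB is inactive.
Required activator QuvB is absent, so *cilH* is not transcribed.
→ *cilH* is OFF.
3 of the 5 genes are transcribed.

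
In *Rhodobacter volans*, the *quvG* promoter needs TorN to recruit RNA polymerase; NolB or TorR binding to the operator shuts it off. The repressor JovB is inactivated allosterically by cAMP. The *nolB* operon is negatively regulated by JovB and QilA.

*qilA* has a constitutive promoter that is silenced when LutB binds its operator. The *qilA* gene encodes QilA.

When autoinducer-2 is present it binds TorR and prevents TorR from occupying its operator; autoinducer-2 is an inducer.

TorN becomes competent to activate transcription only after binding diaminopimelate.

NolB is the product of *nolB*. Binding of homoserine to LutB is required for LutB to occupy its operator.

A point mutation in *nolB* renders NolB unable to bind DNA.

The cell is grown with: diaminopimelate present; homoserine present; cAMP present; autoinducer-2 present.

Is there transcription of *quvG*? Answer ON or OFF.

ON

NolB is non-functional in this strain, so it has no effect.
Diaminopimelate is present, so TorN is active.
Autoinducer-2 is present, so TorR is inactive.
No repressor is bound and TorN is active, so *quvG* is transcribed.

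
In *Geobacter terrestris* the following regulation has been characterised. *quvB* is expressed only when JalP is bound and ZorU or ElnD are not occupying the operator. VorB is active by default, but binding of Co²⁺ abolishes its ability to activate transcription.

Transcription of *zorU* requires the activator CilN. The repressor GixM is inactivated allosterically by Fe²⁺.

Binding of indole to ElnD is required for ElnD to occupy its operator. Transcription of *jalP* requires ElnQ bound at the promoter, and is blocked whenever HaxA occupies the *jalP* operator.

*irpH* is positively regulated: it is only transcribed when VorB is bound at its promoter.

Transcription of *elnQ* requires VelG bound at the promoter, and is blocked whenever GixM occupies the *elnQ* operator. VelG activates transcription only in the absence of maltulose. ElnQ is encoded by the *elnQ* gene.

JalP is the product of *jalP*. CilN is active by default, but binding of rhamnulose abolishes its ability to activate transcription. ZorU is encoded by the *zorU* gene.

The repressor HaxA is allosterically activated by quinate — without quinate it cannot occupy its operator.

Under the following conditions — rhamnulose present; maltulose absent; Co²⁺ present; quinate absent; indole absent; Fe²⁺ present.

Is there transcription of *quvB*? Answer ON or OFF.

Rhamnulose is present, so CilN is inactive.
Required activator CilN is absent, so *zorU* is not transcribed.
So ZorU is not produced.
Maltulose is absent, so VelG is active.
Fe²⁺ is present, so GixM is inactive.
No repressor is bound and VelG is active, so *elnQ* is transcribed.
So ElnQ is produced and active.
Quinate is absent, so HaxA is inactive.
No repressor is bound and ElnQ is active, so *jalP* is transcribed.
So JalP is produced and active.
Indole is absent, so ElnD is inactive.
No repressor is bound and JalP is active, so *quvB* is transcribed.

ON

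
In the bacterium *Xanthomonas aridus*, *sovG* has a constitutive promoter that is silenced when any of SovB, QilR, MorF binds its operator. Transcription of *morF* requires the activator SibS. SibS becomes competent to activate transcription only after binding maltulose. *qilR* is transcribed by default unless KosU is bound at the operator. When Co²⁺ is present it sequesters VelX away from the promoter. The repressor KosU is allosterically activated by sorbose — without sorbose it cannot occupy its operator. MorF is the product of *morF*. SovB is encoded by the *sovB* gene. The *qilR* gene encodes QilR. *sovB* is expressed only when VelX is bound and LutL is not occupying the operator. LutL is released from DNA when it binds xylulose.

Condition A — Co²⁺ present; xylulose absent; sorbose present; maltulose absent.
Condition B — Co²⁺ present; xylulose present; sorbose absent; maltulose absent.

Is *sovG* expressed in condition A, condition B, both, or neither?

A only

Condition A:
Co²⁺ is present, so VelX is inactive.
Xylulose is absent, so LutL is active.
With repressor LutL bound, *sovB* is not transcribed.
So SovB is not produced.
Sorbose is present, so KosU is active.
With repressor KosU bound, *qilR* is not transcribed.
So QilR is not produced.
Maltulose is absent, so SibS is inactive.
Required activator SibS is absent, so *morF* is not transcribed.
So MorF is not produced.
With no repressor bound, *sovG* is transcribed.
→ *sovG* is ON in A.
Condition B:
Co²⁺ is present, so VelX is inactive.
Xylulose is present, so LutL is inactive.
Required activator VelX is absent, so *sovB* is not transcribed.
So SovB is not produced.
Sorbose is absent, so KosU is inactive.
With no repressor bound, *qilR* is transcribed.
So QilR is produced and active.
Maltulose is absent, so SibS is inactive.
Required activator SibS is absent, so *morF* is not transcribed.
So MorF is not produced.
With repressor QilR bound, *sovG* is not transcribed.
→ *sovG* is OFF in B.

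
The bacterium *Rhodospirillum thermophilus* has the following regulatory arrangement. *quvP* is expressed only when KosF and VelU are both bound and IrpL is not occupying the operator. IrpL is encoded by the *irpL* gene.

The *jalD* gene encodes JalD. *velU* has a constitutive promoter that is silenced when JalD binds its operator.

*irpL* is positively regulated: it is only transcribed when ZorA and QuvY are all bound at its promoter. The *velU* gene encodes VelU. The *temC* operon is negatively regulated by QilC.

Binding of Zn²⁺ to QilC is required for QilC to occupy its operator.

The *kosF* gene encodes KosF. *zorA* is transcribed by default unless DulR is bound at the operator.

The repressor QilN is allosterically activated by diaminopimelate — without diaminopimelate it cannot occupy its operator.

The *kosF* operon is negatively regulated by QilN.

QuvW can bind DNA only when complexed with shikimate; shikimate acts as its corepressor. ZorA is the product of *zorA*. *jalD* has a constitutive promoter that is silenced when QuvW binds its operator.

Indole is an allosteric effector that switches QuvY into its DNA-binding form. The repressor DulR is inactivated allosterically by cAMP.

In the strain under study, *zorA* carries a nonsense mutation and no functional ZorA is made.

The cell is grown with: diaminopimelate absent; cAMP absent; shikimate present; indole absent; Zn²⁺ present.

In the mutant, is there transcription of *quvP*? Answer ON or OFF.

Diaminopimelate is absent, so QilN is inactive.
With no repressor bound, *kosF* is transcribed.
So KosF is produced and active.
Shikimate is present, so QuvW is active.
With repressor QuvW bound, *jalD* is not transcribed.
So JalD is not produced.
With no repressor bound, *velU* is transcribed.
So VelU is produced and active.
ZorA is non-functional in this strain, so it has no effect.
Indole is absent, so QuvY is inactive.
Required activator ZorA is absent, so *irpL* is not transcribed.
So IrpL is not produced.
No repressor is bound and KosF and VelU are active, so *quvP* is transcribed.

ON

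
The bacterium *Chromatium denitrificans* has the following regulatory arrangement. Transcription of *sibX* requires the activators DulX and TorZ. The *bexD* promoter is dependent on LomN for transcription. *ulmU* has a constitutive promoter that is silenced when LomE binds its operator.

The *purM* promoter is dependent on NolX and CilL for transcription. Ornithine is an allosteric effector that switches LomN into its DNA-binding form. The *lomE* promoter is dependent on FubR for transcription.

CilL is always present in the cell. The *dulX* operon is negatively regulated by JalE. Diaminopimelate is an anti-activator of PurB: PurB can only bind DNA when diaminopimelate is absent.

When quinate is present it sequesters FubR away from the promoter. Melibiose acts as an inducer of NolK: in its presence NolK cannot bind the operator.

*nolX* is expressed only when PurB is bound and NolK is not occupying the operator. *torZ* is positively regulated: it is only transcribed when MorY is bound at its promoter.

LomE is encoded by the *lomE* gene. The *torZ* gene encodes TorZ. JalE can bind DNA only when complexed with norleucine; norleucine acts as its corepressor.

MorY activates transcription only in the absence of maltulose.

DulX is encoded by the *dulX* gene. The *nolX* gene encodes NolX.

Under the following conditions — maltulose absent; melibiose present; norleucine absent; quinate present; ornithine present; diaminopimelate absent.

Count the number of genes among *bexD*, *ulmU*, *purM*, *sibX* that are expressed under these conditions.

Ornithine is present, so LomN is active.
No repressor is bound and LomN is active, so *bexD* is transcribed.
→ *bexD* is ON.
Quinate is present, so FubR is inactive.
Required activator FubR is absent, so *lomE* is not transcribed.
So LomE is not produced.
With no repressor bound, *ulmU* is transcribed.
→ *ulmU* is ON.
Melibiose is present, so NolK is inactive.
Diaminopimelate is absent, so PurB is active.
No repressor is bound and PurB is active, so *nolX* is transcribed.
So NolX is produced and active.
CilL is produced constitutively and is active.
No repressor is bound and NolX and CilL are active, so *purM* is transcribed.
→ *purM* is ON.
Norleucine is absent, so JalE is inactive.
With no repressor bound, *dulX* is transcribed.
So DulX is produced and active.
Maltulose is absent, so MorY is active.
No repressor is bound and MorY is active, so *torZ* is transcribed.
So TorZ is produced and active.
No repressor is bound and DulX and TorZ are active, so *sibX* is transcribed.
→ *sibX* is ON.
4 of the 4 genes are transcribed.

4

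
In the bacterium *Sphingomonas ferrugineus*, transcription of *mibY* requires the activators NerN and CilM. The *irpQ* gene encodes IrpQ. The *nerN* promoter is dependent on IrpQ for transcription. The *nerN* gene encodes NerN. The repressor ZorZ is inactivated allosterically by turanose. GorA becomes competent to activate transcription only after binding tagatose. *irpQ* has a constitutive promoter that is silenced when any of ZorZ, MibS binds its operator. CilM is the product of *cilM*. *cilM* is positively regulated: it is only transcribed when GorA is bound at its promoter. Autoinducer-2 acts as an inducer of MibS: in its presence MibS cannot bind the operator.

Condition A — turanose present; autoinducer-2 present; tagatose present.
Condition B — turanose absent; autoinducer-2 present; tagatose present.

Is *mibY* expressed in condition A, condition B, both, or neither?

A only

Condition A:
Turanose is present, so ZorZ is inactive.
Autoinducer-2 is present, so MibS is inactive.
With no repressor bound, *irpQ* is transcribed.
So IrpQ is produced and active.
No repressor is bound and IrpQ is active, so *nerN* is transcribed.
So NerN is produced and active.
Tagatose is present, so GorA is active.
No repressor is bound and GorA is active, so *cilM* is transcribed.
So CilM is produced and active.
No repressor is bound and NerN and CilM are active, so *mibY* is transcribed.
→ *mibY* is ON in A.
Condition B:
Turanose is absent, so ZorZ is active.
Autoinducer-2 is present, so MibS is inactive.
With repressor ZorZ bound, *irpQ* is not transcribed.
So IrpQ is not produced.
Required activator IrpQ is absent, so *nerN* is not transcribed.
So NerN is not produced.
Tagatose is present, so GorA is active.
No repressor is bound and GorA is active, so *cilM* is transcribed.
So CilM is produced and active.
Required activator NerN is absent, so *mibY* is not transcribed.
→ *mibY* is OFF in B.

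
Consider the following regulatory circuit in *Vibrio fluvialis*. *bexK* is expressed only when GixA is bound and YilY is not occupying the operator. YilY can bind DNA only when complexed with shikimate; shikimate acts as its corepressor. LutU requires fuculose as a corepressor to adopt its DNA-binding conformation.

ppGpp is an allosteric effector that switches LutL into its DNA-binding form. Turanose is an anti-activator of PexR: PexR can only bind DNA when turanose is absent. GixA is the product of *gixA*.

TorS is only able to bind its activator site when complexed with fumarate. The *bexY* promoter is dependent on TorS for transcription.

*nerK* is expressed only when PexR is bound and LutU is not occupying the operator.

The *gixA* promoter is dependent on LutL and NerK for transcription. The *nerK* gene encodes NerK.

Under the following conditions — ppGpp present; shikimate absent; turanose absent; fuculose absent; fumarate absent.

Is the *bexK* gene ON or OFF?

ppGpp is present, so LutL is active.
Turanose is absent, so PexR is active.
Fuculose is absent, so LutU is inactive.
No repressor is bound and PexR is active, so *nerK* is transcribed.
So NerK is produced and active.
No repressor is bound and LutL and NerK are active, so *gixA* is transcribed.
So GixA is produced and active.
Shikimate is absent, so YilY is inactive.
No repressor is bound and GixA is active, so *bexK* is transcribed.

ON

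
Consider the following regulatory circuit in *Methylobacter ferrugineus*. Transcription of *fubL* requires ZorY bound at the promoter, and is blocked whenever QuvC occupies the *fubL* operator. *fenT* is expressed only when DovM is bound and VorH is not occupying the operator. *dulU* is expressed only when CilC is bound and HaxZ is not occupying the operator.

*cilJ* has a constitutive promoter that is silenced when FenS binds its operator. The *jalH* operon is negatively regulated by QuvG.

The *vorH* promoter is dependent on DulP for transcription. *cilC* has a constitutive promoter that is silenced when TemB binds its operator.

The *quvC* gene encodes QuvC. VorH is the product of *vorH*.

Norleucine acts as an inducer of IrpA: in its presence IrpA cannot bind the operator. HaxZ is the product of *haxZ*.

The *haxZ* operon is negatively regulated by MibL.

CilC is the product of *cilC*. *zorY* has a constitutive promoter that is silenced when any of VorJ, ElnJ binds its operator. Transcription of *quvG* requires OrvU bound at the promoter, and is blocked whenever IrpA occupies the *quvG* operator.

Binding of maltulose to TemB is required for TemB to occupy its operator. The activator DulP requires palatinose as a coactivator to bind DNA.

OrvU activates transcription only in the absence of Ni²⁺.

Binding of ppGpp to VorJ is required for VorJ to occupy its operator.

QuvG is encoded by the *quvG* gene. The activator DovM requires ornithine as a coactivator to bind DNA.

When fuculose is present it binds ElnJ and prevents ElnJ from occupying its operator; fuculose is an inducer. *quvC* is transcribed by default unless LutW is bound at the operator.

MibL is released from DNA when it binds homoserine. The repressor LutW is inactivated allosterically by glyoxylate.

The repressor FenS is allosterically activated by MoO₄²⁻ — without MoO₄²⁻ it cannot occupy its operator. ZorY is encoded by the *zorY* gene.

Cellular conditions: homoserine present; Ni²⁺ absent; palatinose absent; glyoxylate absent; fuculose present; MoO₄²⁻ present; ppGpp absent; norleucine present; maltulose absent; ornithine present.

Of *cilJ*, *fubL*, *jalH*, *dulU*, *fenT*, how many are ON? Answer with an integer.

MoO₄²⁻ is present, so FenS is active.
With repressor FenS bound, *cilJ* is not transcribed.
→ *cilJ* is OFF.
Glyoxylate is absent, so LutW is active.
With repressor LutW bound, *quvC* is not transcribed.
So QuvC is not produced.
ppGpp is absent, so VorJ is inactive.
Fuculose is present, so ElnJ is inactive.
With no repressor bound, *zorY* is transcribed.
So ZorY is produced and active.
No repressor is bound and ZorY is active, so *fubL* is transcribed.
→ *fubL* is ON.
Norleucine is present, so IrpA is inactive.
Ni²⁺ is absent, so OrvU is active.
No repressor is bound and OrvU is active, so *quvG* is transcribed.
So QuvG is produced and active.
With repressor QuvG bound, *jalH* is not transcribed.
→ *jalH* is OFF.
Homoserine is present, so MibL is inactive.
With no repressor bound, *haxZ* is transcribed.
So HaxZ is produced and active.
Maltulose is absent, so TemB is inactive.
With no repressor bound, *cilC* is transcribed.
So CilC is produced and active.
With repressor HaxZ bound, *dulU* is not transcribed.
→ *dulU* is OFF.
Palatinose is absent, so DulP is inactive.
Required activator DulP is absent, so *vorH* is not transcribed.
So VorH is not produced.
Ornithine is present, so DovM is active.
No repressor is bound and DovM is active, so *fenT* is transcribed.
→ *fenT* is ON.
2 of the 5 genes are transcribed.

2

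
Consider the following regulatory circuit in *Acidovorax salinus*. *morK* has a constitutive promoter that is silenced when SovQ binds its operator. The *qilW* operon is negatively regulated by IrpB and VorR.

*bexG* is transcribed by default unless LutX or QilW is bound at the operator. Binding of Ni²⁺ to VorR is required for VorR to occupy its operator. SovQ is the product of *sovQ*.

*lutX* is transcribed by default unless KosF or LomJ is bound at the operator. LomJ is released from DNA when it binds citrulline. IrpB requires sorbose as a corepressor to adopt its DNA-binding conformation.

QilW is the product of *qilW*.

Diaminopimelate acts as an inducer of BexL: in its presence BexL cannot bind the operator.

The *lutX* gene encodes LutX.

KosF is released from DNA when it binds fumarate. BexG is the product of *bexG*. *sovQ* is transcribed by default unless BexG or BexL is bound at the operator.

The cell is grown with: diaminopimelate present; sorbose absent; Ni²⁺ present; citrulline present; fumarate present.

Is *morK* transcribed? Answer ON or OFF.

Fumarate is present, so KosF is inactive.
Citrulline is present, so LomJ is inactive.
With no repressor bound, *lutX* is transcribed.
So LutX is produced and active.
Sorbose is absent, so IrpB is inactive.
Ni²⁺ is present, so VorR is active.
With repressor VorR bound, *qilW* is not transcribed.
So QilW is not produced.
With repressor LutX bound, *bexG* is not transcribed.
So BexG is not produced.
Diaminopimelate is present, so BexL is inactive.
With no repressor bound, *sovQ* is transcribed.
So SovQ is produced and active.
With repressor SovQ bound, *morK* is not transcribed.

OFF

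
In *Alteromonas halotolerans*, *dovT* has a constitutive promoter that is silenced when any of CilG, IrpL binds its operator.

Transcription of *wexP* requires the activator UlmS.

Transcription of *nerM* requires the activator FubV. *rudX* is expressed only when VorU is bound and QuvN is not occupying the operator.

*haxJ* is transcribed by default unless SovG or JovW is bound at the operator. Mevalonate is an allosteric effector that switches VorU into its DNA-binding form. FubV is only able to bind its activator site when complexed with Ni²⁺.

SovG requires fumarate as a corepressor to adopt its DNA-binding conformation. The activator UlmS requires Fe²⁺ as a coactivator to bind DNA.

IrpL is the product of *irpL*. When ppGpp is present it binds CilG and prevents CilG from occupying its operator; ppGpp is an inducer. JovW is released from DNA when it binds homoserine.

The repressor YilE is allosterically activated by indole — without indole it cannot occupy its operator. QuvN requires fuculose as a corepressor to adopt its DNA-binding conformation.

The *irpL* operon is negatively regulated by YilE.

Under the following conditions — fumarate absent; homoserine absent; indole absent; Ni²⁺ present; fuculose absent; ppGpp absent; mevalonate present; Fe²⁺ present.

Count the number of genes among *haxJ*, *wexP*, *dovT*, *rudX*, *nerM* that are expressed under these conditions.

3

Fumarate is absent, so SovG is inactive.
Homoserine is absent, so JovW is active.
With repressor JovW bound, *haxJ* is not transcribed.
→ *haxJ* is OFF.
Fe²⁺ is present, so UlmS is active.
No repressor is bound and UlmS is active, so *wexP* is transcribed.
→ *wexP* is ON.
ppGpp is absent, so CilG is active.
Indole is absent, so YilE is inactive.
With no repressor bound, *irpL* is transcribed.
So IrpL is produced and active.
With repressor CilG bound, *dovT* is not transcribed.
→ *dovT* is OFF.
Fuculose is absent, so QuvN is inactive.
Mevalonate is present, so VorU is active.
No repressor is bound and VorU is active, so *rudX* is transcribed.
→ *rudX* is ON.
Ni²⁺ is present, so FubV is active.
No repressor is bound and FubV is active, so *nerM* is transcribed.
→ *nerM* is ON.
3 of the 5 genes are transcribed.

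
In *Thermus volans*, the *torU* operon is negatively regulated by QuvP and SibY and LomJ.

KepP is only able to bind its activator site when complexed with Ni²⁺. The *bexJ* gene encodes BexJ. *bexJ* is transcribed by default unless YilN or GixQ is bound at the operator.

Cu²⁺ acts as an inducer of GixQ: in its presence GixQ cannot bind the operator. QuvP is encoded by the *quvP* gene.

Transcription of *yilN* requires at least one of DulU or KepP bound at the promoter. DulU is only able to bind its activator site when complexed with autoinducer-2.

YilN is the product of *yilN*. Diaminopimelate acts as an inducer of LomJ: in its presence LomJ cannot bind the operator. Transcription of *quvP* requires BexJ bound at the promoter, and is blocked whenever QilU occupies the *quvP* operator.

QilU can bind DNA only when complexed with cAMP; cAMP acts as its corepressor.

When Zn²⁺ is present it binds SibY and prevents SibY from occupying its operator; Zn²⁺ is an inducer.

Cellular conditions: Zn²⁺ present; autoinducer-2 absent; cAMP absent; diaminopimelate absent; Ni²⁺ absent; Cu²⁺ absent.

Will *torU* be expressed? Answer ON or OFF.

OFF

cAMP is absent, so QilU is inactive.
Autoinducer-2 is absent, so DulU is inactive.
Ni²⁺ is absent, so KepP is inactive.
No activator is available at the *yilN* promoter, so *yilN* is not transcribed.
So YilN is not produced.
Cu²⁺ is absent, so GixQ is active.
With repressor GixQ bound, *bexJ* is not transcribed.
So BexJ is not produced.
Required activator BexJ is absent, so *quvP* is not transcribed.
So QuvP is not produced.
Zn²⁺ is present, so SibY is inactive.
Diaminopimelate is absent, so LomJ is active.
With repressor LomJ bound, *torU* is not transcribed.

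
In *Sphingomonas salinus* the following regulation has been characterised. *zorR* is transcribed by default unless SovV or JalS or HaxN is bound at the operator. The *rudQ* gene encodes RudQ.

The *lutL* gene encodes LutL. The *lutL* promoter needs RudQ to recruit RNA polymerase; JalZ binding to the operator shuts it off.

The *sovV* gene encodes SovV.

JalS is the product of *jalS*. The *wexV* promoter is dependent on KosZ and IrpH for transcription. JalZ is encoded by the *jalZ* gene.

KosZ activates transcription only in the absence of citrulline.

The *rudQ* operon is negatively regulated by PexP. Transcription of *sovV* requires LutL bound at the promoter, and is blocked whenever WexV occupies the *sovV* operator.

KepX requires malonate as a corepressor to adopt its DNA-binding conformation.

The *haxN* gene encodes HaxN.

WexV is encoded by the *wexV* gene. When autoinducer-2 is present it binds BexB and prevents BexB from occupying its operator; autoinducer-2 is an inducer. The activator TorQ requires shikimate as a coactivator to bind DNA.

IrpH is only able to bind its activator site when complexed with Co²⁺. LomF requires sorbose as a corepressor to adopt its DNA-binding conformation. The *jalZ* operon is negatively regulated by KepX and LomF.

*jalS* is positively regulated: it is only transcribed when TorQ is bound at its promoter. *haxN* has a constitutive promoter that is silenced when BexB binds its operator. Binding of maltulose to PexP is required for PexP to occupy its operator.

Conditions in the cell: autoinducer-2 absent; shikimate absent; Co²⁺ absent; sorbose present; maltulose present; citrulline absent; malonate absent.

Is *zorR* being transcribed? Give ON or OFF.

ON

Citrulline is absent, so KosZ is active.
Co²⁺ is absent, so IrpH is inactive.
Required activator IrpH is absent, so *wexV* is not transcribed.
So WexV is not produced.
Malonate is absent, so KepX is inactive.
Sorbose is present, so LomF is active.
With repressor LomF bound, *jalZ* is not transcribed.
So JalZ is not produced.
Maltulose is present, so PexP is active.
With repressor PexP bound, *rudQ* is not transcribed.
So RudQ is not produced.
Required activator RudQ is absent, so *lutL* is not transcribed.
So LutL is not produced.
Required activator LutL is absent, so *sovV* is not transcribed.
So SovV is not produced.
Shikimate is absent, so TorQ is inactive.
Required activator TorQ is absent, so *jalS* is not transcribed.
So JalS is not produced.
Autoinducer-2 is absent, so BexB is active.
With repressor BexB bound, *haxN* is not transcribed.
So HaxN is not produced.
With no repressor bound, *zorR* is transcribed.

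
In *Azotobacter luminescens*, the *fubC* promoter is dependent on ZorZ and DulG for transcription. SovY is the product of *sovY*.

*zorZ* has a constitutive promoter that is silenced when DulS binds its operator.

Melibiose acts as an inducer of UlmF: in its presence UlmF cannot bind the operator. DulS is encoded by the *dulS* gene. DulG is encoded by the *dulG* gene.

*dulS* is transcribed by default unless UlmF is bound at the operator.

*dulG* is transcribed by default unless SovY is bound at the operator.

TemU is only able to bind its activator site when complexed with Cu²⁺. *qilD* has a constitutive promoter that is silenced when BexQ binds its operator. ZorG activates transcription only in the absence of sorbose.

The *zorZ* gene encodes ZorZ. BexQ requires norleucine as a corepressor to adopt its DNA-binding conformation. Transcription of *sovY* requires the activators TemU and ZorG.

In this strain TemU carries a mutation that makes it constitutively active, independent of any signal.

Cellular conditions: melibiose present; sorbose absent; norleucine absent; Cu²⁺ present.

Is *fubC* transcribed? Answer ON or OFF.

Melibiose is present, so UlmF is inactive.
With no repressor bound, *dulS* is transcribed.
So DulS is produced and active.
With repressor DulS bound, *zorZ* is not transcribed.
So ZorZ is not produced.
TemU is constitutively active in this strain.
Sorbose is absent, so ZorG is active.
No repressor is bound and TemU and ZorG are active, so *sovY* is transcribed.
So SovY is produced and active.
With repressor SovY bound, *dulG* is not transcribed.
So DulG is not produced.
Required activator ZorZ is absent, so *fubC* is not transcribed.

OFF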